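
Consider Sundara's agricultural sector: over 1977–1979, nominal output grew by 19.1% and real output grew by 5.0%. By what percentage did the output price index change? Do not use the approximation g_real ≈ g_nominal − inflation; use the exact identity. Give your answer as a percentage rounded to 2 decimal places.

13.43%

(1 + g_nom) = (1 + g_real)(1 + π), so π = 1.1910 / 1.0500 − 1 = 0.13429.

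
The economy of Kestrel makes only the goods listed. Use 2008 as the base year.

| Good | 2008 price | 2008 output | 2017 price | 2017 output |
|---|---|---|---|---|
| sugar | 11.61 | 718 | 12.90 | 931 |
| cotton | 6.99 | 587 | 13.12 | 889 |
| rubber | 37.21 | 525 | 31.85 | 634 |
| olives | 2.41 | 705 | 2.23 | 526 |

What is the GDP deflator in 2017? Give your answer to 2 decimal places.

Nominal GDP 2017 = 12.90·931 + 13.12·889 + 31.85·634 + 2.23·526 = 45039.46.
Real GDP 2017 (at 2008 prices) = 11.61·931 + 6.99·889 + 37.21·634 + 2.41·526 = 41881.82.
Deflator = Nominal/Real × 100 = 45039.46/41881.82 × 100 = 107.539.

107.54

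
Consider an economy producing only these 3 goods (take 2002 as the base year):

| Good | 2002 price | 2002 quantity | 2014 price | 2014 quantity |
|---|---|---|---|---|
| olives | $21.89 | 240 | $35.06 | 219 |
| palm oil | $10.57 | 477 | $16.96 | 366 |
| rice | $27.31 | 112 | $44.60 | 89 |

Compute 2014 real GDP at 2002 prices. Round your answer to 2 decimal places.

$11093.12

Real GDP 2014 = Σ (p_2002 × q_2014) = 21.89·219 + 10.57·366 + 27.31·89 = 11093.12.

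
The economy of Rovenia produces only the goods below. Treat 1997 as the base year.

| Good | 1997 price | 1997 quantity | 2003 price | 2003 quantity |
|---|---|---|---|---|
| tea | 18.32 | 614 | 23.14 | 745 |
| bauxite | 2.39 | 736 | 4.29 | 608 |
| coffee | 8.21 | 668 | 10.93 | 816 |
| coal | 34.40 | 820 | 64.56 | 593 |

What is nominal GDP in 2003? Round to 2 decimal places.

67050.58

Nominal GDP 2003 = Σ (p_2003 × q_2003) = 23.14·745 + 4.29·608 + 10.93·816 + 64.56·593 = 67050.58.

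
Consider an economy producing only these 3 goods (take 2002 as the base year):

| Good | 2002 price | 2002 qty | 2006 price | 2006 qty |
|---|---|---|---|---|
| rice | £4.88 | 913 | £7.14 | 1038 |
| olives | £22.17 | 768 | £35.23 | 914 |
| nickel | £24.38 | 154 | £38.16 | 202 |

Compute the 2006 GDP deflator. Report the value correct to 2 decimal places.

156.41

Nominal GDP 2006 = 7.14·1038 + 35.23·914 + 38.16·202 = 47319.86.
Real GDP 2006 (at 2002 prices) = 4.88·1038 + 22.17·914 + 24.38·202 = 30253.58.
Deflator = Nominal/Real × 100 = 47319.86/30253.58 × 100 = 156.411.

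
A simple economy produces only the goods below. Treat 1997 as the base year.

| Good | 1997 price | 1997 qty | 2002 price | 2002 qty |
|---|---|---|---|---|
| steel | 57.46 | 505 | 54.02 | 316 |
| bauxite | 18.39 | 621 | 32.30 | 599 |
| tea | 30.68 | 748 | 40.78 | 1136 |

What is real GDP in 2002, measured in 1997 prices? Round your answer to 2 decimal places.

64025.45

Real GDP 2002 = Σ (p_1997 × q_2002) = 57.46·316 + 18.39·599 + 30.68·1136 = 64025.45.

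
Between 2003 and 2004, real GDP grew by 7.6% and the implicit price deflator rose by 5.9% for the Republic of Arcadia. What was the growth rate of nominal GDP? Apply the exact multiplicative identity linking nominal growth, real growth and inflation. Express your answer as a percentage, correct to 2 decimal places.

(1 + g_nom) = (1 + g_real)(1 + π) = 1.0760 × 1.0590 = 1.13948.

13.95%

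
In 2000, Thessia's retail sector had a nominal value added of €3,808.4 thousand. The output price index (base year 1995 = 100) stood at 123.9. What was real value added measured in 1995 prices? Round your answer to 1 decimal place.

Real value added = Nominal / (output price index/100) = 3808.4 / 1.239 = 3073.77.

€3,073.8 thousand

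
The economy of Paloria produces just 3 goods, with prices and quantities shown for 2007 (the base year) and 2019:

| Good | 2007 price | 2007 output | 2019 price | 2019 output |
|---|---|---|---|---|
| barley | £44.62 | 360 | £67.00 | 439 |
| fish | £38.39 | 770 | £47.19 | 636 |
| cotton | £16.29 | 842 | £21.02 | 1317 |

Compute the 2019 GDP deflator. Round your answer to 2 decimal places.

133.08

Nominal GDP 2019 = 67.00·439 + 47.19·636 + 21.02·1317 = 87109.18.
Real GDP 2019 (at 2007 prices) = 44.62·439 + 38.39·636 + 16.29·1317 = 65458.15.
Deflator = Nominal/Real × 100 = 87109.18/65458.15 × 100 = 133.076.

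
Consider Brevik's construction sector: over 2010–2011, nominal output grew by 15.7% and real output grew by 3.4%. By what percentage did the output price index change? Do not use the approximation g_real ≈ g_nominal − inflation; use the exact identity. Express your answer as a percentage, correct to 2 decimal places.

11.90%

(1 + g_nom) = (1 + g_real)(1 + π), so π = 1.1570 / 1.0340 − 1 = 0.11896.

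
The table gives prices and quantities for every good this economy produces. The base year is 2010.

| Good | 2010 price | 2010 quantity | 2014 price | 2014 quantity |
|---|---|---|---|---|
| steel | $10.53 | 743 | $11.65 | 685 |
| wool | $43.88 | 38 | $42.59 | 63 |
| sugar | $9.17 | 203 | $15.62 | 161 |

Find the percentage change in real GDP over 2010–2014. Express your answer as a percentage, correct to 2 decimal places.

Real GDP 2010 = Nominal GDP 2010 = 10.53·743 + 43.88·38 + 9.17·203 = 11352.74.
Real GDP 2014 (at 2010 prices) = 10.53·685 + 43.88·63 + 9.17·161 = 11453.86.
Real growth = 11453.86/11352.74 − 1 = 0.0089.

0.89%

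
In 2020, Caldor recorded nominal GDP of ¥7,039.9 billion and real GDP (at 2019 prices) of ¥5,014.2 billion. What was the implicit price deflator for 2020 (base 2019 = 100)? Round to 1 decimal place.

implicit price deflator = (Nominal / Real) × 100 = 7039.9 / 5014.2 × 100 = 140.40.

140.4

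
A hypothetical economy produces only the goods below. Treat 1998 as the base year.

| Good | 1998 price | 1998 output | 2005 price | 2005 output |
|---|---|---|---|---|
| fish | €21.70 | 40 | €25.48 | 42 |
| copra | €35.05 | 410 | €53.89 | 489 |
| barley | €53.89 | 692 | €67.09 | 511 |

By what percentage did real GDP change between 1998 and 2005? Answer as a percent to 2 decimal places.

Real GDP 1998 = Nominal GDP 1998 = 21.70·40 + 35.05·410 + 53.89·692 = 52530.38.
Real GDP 2005 (at 1998 prices) = 21.70·42 + 35.05·489 + 53.89·511 = 45588.64.
Real growth = 45588.64/52530.38 − 1 = -0.1321.

-13.21%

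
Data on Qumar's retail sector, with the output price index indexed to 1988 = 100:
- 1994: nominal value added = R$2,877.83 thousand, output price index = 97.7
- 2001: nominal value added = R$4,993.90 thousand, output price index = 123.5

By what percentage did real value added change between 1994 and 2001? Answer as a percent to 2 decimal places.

37.28%

Real value added 1994 = 2877.83 / 0.977 = 2945.58.
Real value added 2001 = 4993.90 / 1.235 = 4043.64.
Real growth = 4043.64 / 2945.58 − 1 = 0.3728.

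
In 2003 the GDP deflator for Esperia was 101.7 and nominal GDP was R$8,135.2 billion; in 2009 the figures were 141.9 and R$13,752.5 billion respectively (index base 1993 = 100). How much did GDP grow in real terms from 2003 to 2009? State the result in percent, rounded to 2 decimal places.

Deflate each year: 2003 → 8135.2/1.017 = 7999.21; 2009 → 13752.5/1.419 = 9691.68.
So real GDP changed by 9691.68/7999.21 − 1 = 0.2116, i.e. 21.16%.

21.16%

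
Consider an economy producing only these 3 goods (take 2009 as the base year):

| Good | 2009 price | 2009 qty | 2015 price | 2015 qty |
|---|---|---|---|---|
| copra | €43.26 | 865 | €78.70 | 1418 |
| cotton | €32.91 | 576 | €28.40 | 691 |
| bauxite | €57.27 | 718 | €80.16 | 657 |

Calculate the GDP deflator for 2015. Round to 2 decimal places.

151.09

Nominal GDP 2015 = 78.70·1418 + 28.40·691 + 80.16·657 = 183886.12.
Real GDP 2015 (at 2009 prices) = 43.26·1418 + 32.91·691 + 57.27·657 = 121709.88.
Deflator = Nominal/Real × 100 = 183886.12/121709.88 × 100 = 151.086.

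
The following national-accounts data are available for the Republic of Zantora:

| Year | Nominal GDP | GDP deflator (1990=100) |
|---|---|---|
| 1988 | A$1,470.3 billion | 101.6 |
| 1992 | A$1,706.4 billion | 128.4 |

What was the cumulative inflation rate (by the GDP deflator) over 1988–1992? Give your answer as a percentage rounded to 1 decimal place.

Price-level change = 128.4 / 101.6 − 1 = 0.2638.

26.4%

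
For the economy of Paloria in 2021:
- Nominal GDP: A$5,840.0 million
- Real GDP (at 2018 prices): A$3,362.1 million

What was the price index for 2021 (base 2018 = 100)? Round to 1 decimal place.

173.7

price index = (Nominal / Real) × 100 = 5840.0 / 3362.1 × 100 = 173.70.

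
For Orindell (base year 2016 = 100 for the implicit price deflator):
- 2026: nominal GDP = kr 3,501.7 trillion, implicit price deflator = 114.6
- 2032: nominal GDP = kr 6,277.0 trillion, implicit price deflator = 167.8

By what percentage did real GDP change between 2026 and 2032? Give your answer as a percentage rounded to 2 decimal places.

22.42%

Deflate each year: 2026 → 3501.7/1.146 = 3055.58; 2032 → 6277.0/1.678 = 3740.76.
So real GDP changed by 3740.76/3055.58 − 1 = 0.2242, i.e. 22.42%.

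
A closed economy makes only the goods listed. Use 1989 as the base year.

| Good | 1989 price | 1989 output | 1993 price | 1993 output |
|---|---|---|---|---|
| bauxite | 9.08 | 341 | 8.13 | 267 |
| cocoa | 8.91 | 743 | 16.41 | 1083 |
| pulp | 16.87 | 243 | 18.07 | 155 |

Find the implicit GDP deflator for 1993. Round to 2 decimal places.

154.84

Nominal GDP 1993 = 8.13·267 + 16.41·1083 + 18.07·155 = 22743.59.
Real GDP 1993 (at 1989 prices) = 9.08·267 + 8.91·1083 + 16.87·155 = 14688.74.
Deflator = Nominal/Real × 100 = 22743.59/14688.74 × 100 = 154.837.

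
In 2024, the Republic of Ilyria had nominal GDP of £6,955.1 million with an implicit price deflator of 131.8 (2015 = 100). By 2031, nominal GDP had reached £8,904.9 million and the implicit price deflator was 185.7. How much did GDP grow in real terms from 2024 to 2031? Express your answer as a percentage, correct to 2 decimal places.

-9.13%

Real GDP 2024 = 6955.1 / 1.318 = 5277.01.
Real GDP 2031 = 8904.9 / 1.857 = 4795.32.
Real growth = 4795.32 / 5277.01 − 1 = -0.0913.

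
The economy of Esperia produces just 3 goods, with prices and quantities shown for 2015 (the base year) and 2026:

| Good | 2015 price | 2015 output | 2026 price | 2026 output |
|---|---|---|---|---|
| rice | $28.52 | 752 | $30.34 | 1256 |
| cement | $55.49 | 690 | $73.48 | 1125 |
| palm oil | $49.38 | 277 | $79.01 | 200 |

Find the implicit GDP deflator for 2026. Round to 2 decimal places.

Nominal GDP 2026 = 30.34·1256 + 73.48·1125 + 79.01·200 = 136574.04.
Real GDP 2026 (at 2015 prices) = 28.52·1256 + 55.49·1125 + 49.38·200 = 108123.37.
Deflator = Nominal/Real × 100 = 136574.04/108123.37 × 100 = 126.313.

126.31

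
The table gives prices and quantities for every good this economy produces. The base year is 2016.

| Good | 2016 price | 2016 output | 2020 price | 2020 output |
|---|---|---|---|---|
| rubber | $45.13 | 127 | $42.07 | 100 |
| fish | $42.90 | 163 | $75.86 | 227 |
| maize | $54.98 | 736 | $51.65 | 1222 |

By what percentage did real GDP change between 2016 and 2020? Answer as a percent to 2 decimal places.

Real GDP 2016 = Nominal GDP 2016 = 45.13·127 + 42.90·163 + 54.98·736 = 53189.49.
Real GDP 2020 (at 2016 prices) = 45.13·100 + 42.90·227 + 54.98·1222 = 81436.86.
Real growth = 81436.86/53189.49 − 1 = 0.5311.

53.11%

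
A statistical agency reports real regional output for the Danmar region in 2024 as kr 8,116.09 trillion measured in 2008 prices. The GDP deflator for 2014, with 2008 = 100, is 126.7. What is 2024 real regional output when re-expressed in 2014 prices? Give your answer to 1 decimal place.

kr 10,283.1 trillion

Real regional output in 2014 prices = Real regional output in 2008 prices × (P_2014/P_2008) = 8116.09 × 1.267 = 10283.09.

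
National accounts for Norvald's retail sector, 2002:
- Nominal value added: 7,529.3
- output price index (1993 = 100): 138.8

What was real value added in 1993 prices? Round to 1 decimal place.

5,424.6

Real value added = Nominal / (output price index/100) = 7529.3 / 1.388 = 5424.57.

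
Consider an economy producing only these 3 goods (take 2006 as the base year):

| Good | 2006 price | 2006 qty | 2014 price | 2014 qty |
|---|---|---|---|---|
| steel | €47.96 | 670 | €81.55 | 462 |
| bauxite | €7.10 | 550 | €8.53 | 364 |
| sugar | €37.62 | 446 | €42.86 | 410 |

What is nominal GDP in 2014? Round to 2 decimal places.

Nominal GDP 2014 = Σ (p_2014 × q_2014) = 81.55·462 + 8.53·364 + 42.86·410 = 58353.62.

€58353.62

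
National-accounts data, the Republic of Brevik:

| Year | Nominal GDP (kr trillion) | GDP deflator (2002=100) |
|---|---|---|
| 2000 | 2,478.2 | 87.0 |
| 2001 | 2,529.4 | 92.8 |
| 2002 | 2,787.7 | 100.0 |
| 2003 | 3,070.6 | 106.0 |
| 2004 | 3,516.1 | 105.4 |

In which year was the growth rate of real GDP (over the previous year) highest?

2004

2001: real = 2529.4/0.928 = 2725.65; growth vs 2000 (2848.51) = -4.31%.
2002: real = 2787.7/1.000 = 2787.70; growth vs 2001 (2725.65) = 2.28%.
2003: real = 3070.6/1.060 = 2896.79; growth vs 2002 (2787.70) = 3.91%.
2004: real = 3516.1/1.054 = 3335.96; growth vs 2003 (2896.79) = 15.16%.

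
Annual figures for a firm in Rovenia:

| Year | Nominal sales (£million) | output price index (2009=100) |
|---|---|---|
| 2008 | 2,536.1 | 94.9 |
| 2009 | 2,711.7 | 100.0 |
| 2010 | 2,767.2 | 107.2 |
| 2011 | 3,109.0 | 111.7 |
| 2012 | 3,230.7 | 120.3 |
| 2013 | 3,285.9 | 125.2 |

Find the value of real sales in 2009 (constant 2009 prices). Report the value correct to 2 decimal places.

Real sales 2009 = 2711.7 / 1.000 = 2711.70.

£2,711.70 million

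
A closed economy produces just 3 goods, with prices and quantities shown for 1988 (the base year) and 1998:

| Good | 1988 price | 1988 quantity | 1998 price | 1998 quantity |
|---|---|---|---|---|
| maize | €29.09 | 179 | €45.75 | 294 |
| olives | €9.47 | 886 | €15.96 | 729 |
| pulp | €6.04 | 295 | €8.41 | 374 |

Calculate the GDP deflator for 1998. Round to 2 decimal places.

159.36

Nominal GDP 1998 = 45.75·294 + 15.96·729 + 8.41·374 = 28230.68.
Real GDP 1998 (at 1988 prices) = 29.09·294 + 9.47·729 + 6.04·374 = 17715.05.
Deflator = Nominal/Real × 100 = 28230.68/17715.05 × 100 = 159.360.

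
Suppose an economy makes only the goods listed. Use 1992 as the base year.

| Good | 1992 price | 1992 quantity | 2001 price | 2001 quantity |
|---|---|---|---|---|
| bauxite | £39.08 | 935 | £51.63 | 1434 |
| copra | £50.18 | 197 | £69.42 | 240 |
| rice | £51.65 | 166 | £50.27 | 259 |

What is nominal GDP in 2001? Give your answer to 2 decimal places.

£103718.15

Nominal GDP 2001 = Σ (p_2001 × q_2001) = 51.63·1434 + 69.42·240 + 50.27·259 = 103718.15.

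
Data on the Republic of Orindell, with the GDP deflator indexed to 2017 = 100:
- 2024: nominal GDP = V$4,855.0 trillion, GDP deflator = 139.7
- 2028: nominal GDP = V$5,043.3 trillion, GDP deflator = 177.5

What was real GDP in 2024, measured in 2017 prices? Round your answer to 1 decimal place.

Real GDP = Nominal / (GDP deflator/100) = 4855.0 / 1.397 = 3475.30.

V$3,475.3 trillion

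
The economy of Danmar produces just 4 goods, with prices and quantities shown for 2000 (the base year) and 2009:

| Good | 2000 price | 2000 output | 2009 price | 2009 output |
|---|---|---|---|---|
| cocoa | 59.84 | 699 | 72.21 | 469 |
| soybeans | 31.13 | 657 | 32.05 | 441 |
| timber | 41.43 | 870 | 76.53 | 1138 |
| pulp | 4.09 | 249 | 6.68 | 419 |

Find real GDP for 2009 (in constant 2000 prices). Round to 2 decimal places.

90654.34

Real GDP 2009 = Σ (p_2000 × q_2009) = 59.84·469 + 31.13·441 + 41.43·1138 + 4.09·419 = 90654.34.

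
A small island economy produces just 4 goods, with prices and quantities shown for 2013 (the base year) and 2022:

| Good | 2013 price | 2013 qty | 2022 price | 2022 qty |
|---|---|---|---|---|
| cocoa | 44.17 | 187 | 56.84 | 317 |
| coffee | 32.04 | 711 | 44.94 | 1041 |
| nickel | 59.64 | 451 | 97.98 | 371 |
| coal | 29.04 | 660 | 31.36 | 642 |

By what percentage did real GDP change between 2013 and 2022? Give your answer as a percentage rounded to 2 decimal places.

14.29%

Real GDP 2013 = Nominal GDP 2013 = 44.17·187 + 32.04·711 + 59.64·451 + 29.04·660 = 77104.27.
Real GDP 2022 (at 2013 prices) = 44.17·317 + 32.04·1041 + 59.64·371 + 29.04·642 = 88125.65.
Real growth = 88125.65/77104.27 − 1 = 0.1429.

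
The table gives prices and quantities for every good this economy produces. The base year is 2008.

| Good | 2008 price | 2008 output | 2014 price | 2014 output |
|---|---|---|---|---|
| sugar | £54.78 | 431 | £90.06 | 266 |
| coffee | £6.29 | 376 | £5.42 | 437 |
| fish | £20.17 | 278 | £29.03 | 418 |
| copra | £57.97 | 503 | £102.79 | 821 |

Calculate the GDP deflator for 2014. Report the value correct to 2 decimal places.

Nominal GDP 2014 = 90.06·266 + 5.42·437 + 29.03·418 + 102.79·821 = 122849.63.
Real GDP 2014 (at 2008 prices) = 54.78·266 + 6.29·437 + 20.17·418 + 57.97·821 = 73344.64.
Deflator = Nominal/Real × 100 = 122849.63/73344.64 × 100 = 167.496.

167.50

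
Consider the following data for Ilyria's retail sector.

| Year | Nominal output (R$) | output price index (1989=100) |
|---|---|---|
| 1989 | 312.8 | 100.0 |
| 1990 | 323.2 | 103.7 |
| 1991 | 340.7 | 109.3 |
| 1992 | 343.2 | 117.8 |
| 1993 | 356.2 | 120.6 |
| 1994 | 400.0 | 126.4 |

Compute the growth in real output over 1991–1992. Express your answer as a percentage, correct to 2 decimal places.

-6.53%

Real output 1991 = 340.7/1.093 = 311.71.
Real output 1992 = 343.2/1.178 = 291.34.
Change = 291.34/311.71 − 1 = -0.0653.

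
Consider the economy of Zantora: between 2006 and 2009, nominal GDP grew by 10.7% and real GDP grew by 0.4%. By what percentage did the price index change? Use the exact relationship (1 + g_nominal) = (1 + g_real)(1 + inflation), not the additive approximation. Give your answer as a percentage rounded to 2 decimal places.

10.26%

(1 + g_nom) = (1 + g_real)(1 + π), so π = 1.1070 / 1.0040 − 1 = 0.10259.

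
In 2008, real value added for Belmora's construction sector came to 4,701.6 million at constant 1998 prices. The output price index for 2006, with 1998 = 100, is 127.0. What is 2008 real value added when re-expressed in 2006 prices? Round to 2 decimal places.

Real value added in 2006 prices = Real value added in 1998 prices × (P_2006/P_1998) = 4701.6 × 1.270 = 5971.03.

5,971.03 million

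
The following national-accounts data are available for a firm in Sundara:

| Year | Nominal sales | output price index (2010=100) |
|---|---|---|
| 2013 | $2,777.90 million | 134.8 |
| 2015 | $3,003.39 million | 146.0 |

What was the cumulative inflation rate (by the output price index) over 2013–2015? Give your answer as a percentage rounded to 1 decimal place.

Price-level change = 146.0 / 134.8 − 1 = 0.0831.

8.3%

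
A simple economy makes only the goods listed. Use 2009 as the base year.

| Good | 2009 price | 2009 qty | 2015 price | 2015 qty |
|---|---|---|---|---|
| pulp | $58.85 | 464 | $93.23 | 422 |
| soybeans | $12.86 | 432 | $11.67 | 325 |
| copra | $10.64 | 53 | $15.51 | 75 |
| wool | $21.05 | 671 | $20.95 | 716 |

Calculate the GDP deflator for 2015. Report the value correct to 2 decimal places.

Nominal GDP 2015 = 93.23·422 + 11.67·325 + 15.51·75 + 20.95·716 = 59299.26.
Real GDP 2015 (at 2009 prices) = 58.85·422 + 12.86·325 + 10.64·75 + 21.05·716 = 44884.00.
Deflator = Nominal/Real × 100 = 59299.26/44884.00 × 100 = 132.117.

132.12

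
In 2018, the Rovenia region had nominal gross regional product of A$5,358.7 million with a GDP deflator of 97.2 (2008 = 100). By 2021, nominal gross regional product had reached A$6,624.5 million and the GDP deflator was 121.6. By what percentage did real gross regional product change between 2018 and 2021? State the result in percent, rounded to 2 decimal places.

Real gross regional product 2018 = 5358.7 / 0.972 = 5513.07.
Real gross regional product 2021 = 6624.5 / 1.216 = 5447.78.
Real growth = 5447.78 / 5513.07 − 1 = -0.0118.

-1.18%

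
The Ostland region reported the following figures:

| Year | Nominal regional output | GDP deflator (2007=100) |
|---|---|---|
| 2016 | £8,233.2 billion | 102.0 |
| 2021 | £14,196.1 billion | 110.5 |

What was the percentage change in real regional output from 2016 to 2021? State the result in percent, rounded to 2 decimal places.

59.16%

Deflate each year: 2016 → 8233.2/1.020 = 8071.76; 2021 → 14196.1/1.105 = 12847.15.
So real regional output changed by 12847.15/8071.76 − 1 = 0.5916, i.e. 59.16%.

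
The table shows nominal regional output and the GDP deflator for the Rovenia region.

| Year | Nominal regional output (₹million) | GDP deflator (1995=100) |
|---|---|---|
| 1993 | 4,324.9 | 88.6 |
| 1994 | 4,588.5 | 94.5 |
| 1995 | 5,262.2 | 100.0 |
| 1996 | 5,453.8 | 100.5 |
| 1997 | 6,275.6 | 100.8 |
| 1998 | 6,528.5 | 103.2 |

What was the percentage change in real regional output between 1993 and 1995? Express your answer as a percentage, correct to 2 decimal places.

7.80%

Real regional output 1993 = 4324.9/0.886 = 4881.38.
Real regional output 1995 = 5262.2/1.000 = 5262.20.
Change = 5262.20/4881.38 − 1 = 0.0780.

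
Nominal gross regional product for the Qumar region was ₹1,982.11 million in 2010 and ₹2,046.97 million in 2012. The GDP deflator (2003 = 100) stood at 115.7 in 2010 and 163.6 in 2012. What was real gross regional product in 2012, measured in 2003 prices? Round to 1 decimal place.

Real gross regional product = Nominal / (GDP deflator/100) = 2046.97 / 1.636 = 1251.20.

₹1,251.2 million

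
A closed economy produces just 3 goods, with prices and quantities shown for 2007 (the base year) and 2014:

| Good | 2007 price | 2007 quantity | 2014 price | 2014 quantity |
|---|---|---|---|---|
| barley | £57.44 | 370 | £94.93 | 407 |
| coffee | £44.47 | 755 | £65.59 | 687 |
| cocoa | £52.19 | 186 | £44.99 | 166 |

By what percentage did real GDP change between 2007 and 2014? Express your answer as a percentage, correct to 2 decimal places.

Real GDP 2007 = Nominal GDP 2007 = 57.44·370 + 44.47·755 + 52.19·186 = 64534.99.
Real GDP 2014 (at 2007 prices) = 57.44·407 + 44.47·687 + 52.19·166 = 62592.51.
Real growth = 62592.51/64534.99 − 1 = -0.0301.

-3.01%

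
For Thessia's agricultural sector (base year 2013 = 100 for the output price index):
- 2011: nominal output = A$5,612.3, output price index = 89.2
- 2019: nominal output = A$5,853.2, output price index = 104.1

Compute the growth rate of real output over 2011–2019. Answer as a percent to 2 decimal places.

Real output 2011 = 5612.3 / 0.892 = 6291.82.
Real output 2019 = 5853.2 / 1.041 = 5622.67.
Real growth = 5622.67 / 6291.82 − 1 = -0.1064.

-10.64%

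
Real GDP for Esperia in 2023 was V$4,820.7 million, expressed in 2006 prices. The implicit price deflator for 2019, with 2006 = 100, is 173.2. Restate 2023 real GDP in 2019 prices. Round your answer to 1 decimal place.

Real GDP in 2019 prices = Real GDP in 2006 prices × (P_2019/P_2006) = 4820.7 × 1.732 = 8349.45.

V$8,349.5 million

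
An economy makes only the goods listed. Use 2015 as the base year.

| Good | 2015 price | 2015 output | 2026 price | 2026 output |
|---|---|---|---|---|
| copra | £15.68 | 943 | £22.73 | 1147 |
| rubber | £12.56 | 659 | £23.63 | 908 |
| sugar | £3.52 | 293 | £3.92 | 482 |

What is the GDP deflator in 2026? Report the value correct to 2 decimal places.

Nominal GDP 2026 = 22.73·1147 + 23.63·908 + 3.92·482 = 49416.79.
Real GDP 2026 (at 2015 prices) = 15.68·1147 + 12.56·908 + 3.52·482 = 31086.08.
Deflator = Nominal/Real × 100 = 49416.79/31086.08 × 100 = 158.968.

158.97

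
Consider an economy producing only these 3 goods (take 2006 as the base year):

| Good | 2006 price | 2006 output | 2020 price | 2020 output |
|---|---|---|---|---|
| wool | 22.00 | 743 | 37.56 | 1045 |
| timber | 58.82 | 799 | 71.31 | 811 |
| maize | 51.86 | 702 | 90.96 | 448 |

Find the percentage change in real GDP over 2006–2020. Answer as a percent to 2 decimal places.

Real GDP 2006 = Nominal GDP 2006 = 22.00·743 + 58.82·799 + 51.86·702 = 99748.90.
Real GDP 2020 (at 2006 prices) = 22.00·1045 + 58.82·811 + 51.86·448 = 93926.30.
Real growth = 93926.30/99748.90 − 1 = -0.0584.

-5.84%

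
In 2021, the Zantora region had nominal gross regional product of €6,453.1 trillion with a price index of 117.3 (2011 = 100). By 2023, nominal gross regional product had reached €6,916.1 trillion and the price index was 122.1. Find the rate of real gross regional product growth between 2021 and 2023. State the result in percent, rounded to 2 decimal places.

2.96%

Deflate each year: 2021 → 6453.1/1.173 = 5501.36; 2023 → 6916.1/1.221 = 5664.29.
So real gross regional product changed by 5664.29/5501.36 − 1 = 0.0296, i.e. 2.96%.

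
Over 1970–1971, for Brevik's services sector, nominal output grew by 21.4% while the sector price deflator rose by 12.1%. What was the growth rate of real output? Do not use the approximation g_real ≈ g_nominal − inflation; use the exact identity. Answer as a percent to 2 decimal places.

(1 + g_nom) = (1 + g_real)(1 + π), so g_real = 1.2140 / 1.1210 − 1 = 0.08296.

8.30%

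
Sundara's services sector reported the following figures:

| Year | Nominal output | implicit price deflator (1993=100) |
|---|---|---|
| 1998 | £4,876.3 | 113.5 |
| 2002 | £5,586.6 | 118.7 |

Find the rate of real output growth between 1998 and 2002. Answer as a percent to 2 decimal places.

9.55%

Real output 1998 = 4876.3 / 1.135 = 4296.30.
Real output 2002 = 5586.6 / 1.187 = 4706.49.
Real growth = 4706.49 / 4296.30 − 1 = 0.0955.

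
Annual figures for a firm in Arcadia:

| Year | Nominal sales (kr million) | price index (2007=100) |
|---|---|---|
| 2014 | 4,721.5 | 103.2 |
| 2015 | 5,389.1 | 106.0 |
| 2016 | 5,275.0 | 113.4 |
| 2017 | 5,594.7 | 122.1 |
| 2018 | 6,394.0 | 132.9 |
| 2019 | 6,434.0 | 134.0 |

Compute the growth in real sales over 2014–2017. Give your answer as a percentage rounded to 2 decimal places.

Real sales 2014 = 4721.5/1.032 = 4575.10.
Real sales 2017 = 5594.7/1.221 = 4582.06.
Change = 4582.06/4575.10 − 1 = 0.0015.

0.15%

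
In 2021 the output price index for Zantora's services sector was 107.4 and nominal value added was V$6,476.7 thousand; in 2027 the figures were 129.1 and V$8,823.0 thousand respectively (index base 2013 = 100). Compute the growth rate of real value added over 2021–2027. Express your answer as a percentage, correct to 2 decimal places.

13.33%

Real value added 2021 = 6476.7 / 1.074 = 6030.45.
Real value added 2027 = 8823.0 / 1.291 = 6834.24.
Real growth = 6834.24 / 6030.45 − 1 = 0.1333.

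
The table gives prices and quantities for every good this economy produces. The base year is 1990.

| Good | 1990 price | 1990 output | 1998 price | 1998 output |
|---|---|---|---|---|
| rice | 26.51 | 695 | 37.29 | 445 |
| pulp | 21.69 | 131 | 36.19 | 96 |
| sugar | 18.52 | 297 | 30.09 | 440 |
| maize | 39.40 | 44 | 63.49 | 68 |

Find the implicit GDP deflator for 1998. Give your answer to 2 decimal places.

152.28

Nominal GDP 1998 = 37.29·445 + 36.19·96 + 30.09·440 + 63.49·68 = 37625.21.
Real GDP 1998 (at 1990 prices) = 26.51·445 + 21.69·96 + 18.52·440 + 39.40·68 = 24707.19.
Deflator = Nominal/Real × 100 = 37625.21/24707.19 × 100 = 152.284.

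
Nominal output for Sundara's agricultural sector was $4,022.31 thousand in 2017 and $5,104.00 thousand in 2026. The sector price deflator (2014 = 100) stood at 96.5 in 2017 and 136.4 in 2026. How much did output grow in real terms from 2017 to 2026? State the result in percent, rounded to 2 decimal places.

Real output 2017 = 4022.31 / 0.965 = 4168.20.
Real output 2026 = 5104.00 / 1.364 = 3741.94.
Real growth = 3741.94 / 4168.20 − 1 = -0.1023.

-10.23%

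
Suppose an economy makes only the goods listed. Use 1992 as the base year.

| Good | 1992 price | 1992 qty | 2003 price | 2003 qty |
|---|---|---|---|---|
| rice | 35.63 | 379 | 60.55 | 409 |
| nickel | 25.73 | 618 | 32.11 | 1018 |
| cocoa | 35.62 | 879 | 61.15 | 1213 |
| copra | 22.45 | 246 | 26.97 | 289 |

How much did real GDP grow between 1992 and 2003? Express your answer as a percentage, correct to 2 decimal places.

Real GDP 1992 = Nominal GDP 1992 = 35.63·379 + 25.73·618 + 35.62·879 + 22.45·246 = 66237.59.
Real GDP 2003 (at 1992 prices) = 35.63·409 + 25.73·1018 + 35.62·1213 + 22.45·289 = 90460.92.
Real growth = 90460.92/66237.59 − 1 = 0.3657.

36.57%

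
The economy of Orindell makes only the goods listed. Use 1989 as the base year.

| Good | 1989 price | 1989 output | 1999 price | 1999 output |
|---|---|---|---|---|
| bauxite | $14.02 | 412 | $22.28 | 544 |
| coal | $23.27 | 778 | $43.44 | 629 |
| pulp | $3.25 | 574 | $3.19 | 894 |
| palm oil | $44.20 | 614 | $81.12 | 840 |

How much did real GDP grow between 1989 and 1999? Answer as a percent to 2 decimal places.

17.80%

Real GDP 1989 = Nominal GDP 1989 = 14.02·412 + 23.27·778 + 3.25·574 + 44.20·614 = 52884.60.
Real GDP 1999 (at 1989 prices) = 14.02·544 + 23.27·629 + 3.25·894 + 44.20·840 = 62297.21.
Real growth = 62297.21/52884.60 − 1 = 0.1780.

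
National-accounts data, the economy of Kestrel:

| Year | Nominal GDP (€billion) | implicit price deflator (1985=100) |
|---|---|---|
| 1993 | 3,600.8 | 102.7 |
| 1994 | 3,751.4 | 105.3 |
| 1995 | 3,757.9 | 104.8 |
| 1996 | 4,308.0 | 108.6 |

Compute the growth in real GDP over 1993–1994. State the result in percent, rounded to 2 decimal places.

1.61%

Real GDP 1993 = 3600.8/1.027 = 3506.13.
Real GDP 1994 = 3751.4/1.053 = 3562.58.
Change = 3562.58/3506.13 − 1 = 0.0161.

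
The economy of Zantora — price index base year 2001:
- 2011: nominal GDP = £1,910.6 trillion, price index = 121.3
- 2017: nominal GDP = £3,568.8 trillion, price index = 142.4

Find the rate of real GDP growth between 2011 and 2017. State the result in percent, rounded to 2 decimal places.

Real GDP 2011 = 1910.6 / 1.213 = 1575.10.
Real GDP 2017 = 3568.8 / 1.424 = 2506.18.
Real growth = 2506.18 / 1575.10 − 1 = 0.5911.

59.11%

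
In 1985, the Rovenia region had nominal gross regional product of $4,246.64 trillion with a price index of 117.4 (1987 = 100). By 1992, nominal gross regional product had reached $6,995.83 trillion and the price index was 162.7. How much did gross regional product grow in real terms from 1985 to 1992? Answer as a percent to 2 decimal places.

Deflate each year: 1985 → 4246.64/1.174 = 3617.24; 1992 → 6995.83/1.627 = 4299.83.
So real gross regional product changed by 4299.83/3617.24 − 1 = 0.1887, i.e. 18.87%.

18.87%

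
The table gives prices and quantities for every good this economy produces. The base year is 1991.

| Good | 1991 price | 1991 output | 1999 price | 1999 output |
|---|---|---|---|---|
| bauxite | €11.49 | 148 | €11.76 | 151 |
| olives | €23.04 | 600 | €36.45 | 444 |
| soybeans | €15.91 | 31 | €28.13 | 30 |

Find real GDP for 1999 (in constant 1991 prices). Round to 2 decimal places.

€12442.05

Real GDP 1999 = Σ (p_1991 × q_1999) = 11.49·151 + 23.04·444 + 15.91·30 = 12442.05.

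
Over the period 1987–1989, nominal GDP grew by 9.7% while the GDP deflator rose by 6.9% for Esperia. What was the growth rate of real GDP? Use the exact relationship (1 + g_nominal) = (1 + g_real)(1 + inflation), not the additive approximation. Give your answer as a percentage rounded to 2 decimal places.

2.62%

(1 + g_nom) = (1 + g_real)(1 + π), so g_real = 1.0970 / 1.0690 − 1 = 0.02619.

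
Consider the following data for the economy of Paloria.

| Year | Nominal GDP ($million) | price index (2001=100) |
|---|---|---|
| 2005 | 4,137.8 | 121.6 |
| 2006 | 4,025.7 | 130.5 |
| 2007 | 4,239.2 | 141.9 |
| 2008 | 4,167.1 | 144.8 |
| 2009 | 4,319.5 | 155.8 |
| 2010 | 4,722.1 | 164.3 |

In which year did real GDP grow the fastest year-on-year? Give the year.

2010

2006: real = 4025.7/1.305 = 3084.83; growth vs 2005 (3402.80) = -9.34%.
2007: real = 4239.2/1.419 = 2987.46; growth vs 2006 (3084.83) = -3.16%.
2008: real = 4167.1/1.448 = 2877.83; growth vs 2007 (2987.46) = -3.67%.
2009: real = 4319.5/1.558 = 2772.46; growth vs 2008 (2877.83) = -3.66%.
2010: real = 4722.1/1.643 = 2874.07; growth vs 2009 (2772.46) = 3.66%.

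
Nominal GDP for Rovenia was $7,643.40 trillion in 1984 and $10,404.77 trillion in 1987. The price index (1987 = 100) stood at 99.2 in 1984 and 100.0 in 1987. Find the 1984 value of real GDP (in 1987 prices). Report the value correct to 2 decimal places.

$7,705.04 trillion

Real GDP = Nominal / (price index/100) = 7643.40 / 0.992 = 7705.04.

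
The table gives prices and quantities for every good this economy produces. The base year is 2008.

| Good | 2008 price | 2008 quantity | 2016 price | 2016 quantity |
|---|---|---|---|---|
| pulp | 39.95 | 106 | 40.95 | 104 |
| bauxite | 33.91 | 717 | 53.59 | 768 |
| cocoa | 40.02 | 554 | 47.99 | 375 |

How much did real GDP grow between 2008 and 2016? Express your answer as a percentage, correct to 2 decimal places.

Real GDP 2008 = Nominal GDP 2008 = 39.95·106 + 33.91·717 + 40.02·554 = 50719.25.
Real GDP 2016 (at 2008 prices) = 39.95·104 + 33.91·768 + 40.02·375 = 45205.18.
Real growth = 45205.18/50719.25 − 1 = -0.1087.

-10.87%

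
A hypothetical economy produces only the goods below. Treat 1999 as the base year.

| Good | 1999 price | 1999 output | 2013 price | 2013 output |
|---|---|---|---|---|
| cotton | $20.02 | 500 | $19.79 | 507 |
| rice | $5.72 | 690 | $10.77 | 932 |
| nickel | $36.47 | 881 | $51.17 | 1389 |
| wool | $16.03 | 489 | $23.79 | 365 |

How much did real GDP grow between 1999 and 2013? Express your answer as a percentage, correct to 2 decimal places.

33.50%

Real GDP 1999 = Nominal GDP 1999 = 20.02·500 + 5.72·690 + 36.47·881 + 16.03·489 = 53925.54.
Real GDP 2013 (at 1999 prices) = 20.02·507 + 5.72·932 + 36.47·1389 + 16.03·365 = 71988.96.
Real growth = 71988.96/53925.54 − 1 = 0.3350.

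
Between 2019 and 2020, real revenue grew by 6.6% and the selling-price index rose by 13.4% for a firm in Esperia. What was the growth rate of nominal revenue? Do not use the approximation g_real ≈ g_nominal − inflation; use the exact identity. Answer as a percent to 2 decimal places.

(1 + g_nom) = (1 + g_real)(1 + π) = 1.0660 × 1.1340 = 1.20884.

20.88%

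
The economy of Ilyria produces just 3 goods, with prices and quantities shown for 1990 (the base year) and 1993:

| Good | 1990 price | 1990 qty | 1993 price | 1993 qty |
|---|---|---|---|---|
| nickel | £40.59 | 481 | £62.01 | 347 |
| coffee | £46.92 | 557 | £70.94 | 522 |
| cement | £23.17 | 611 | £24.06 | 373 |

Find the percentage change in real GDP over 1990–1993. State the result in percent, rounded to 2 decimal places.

-21.06%

Real GDP 1990 = Nominal GDP 1990 = 40.59·481 + 46.92·557 + 23.17·611 = 59815.10.
Real GDP 1993 (at 1990 prices) = 40.59·347 + 46.92·522 + 23.17·373 = 47219.38.
Real growth = 47219.38/59815.10 − 1 = -0.2106.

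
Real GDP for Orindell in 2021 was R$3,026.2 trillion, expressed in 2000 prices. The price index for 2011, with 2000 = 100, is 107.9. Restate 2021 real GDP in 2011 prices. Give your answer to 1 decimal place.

Real GDP in 2011 prices = Real GDP in 2000 prices × (P_2011/P_2000) = 3026.2 × 1.079 = 3265.27.

R$3,265.3 trillion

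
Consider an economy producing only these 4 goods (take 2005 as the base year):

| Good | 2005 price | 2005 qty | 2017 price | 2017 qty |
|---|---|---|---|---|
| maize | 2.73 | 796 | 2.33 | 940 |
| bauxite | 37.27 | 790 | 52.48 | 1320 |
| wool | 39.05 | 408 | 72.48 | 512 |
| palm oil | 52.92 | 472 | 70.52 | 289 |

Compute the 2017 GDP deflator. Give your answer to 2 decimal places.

148.14

Nominal GDP 2017 = 2.33·940 + 52.48·1320 + 72.48·512 + 70.52·289 = 128953.84.
Real GDP 2017 (at 2005 prices) = 2.73·940 + 37.27·1320 + 39.05·512 + 52.92·289 = 87050.08.
Deflator = Nominal/Real × 100 = 128953.84/87050.08 × 100 = 148.138.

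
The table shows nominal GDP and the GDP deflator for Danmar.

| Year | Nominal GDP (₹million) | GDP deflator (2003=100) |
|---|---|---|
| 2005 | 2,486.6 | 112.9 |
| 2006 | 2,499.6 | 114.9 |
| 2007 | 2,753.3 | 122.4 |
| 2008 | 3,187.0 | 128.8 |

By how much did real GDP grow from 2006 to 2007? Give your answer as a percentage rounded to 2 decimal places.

Real GDP 2006 = 2499.6/1.149 = 2175.46.
Real GDP 2007 = 2753.3/1.224 = 2249.43.
Change = 2249.43/2175.46 − 1 = 0.0340.

3.40%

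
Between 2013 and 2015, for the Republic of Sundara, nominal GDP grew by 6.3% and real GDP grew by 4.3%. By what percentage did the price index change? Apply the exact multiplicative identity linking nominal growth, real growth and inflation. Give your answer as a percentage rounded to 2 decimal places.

1.92%

(1 + g_nom) = (1 + g_real)(1 + π), so π = 1.0630 / 1.0430 − 1 = 0.01918.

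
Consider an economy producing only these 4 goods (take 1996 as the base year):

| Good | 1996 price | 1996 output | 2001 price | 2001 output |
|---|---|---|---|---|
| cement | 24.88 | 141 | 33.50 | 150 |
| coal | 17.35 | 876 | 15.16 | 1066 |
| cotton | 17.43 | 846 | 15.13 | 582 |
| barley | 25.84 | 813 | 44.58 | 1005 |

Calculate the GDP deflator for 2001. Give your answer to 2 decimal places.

128.20

Nominal GDP 2001 = 33.50·150 + 15.16·1066 + 15.13·582 + 44.58·1005 = 74794.12.
Real GDP 2001 (at 1996 prices) = 24.88·150 + 17.35·1066 + 17.43·582 + 25.84·1005 = 58340.56.
Deflator = Nominal/Real × 100 = 74794.12/58340.56 × 100 = 128.203.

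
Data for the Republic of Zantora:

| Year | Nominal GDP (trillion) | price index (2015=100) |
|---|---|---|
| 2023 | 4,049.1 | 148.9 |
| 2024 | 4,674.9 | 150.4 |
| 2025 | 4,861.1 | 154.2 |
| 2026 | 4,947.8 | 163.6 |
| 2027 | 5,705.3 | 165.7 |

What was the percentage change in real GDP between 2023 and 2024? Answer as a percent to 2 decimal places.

Real GDP 2023 = 4049.1/1.489 = 2719.34.
Real GDP 2024 = 4674.9/1.504 = 3108.31.
Change = 3108.31/2719.34 − 1 = 0.1430.

14.30%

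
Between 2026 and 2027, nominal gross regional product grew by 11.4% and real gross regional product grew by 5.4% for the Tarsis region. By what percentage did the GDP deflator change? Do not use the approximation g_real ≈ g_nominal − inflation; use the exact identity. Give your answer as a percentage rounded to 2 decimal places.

5.69%

(1 + g_nom) = (1 + g_real)(1 + π), so π = 1.1140 / 1.0540 − 1 = 0.05693.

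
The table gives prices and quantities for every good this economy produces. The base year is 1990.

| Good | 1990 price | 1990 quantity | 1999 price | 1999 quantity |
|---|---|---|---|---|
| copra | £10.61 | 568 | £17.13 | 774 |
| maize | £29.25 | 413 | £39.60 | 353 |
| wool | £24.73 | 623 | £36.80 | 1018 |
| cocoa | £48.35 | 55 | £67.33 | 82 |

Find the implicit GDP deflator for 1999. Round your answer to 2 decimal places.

147.28

Nominal GDP 1999 = 17.13·774 + 39.60·353 + 36.80·1018 + 67.33·82 = 70220.88.
Real GDP 1999 (at 1990 prices) = 10.61·774 + 29.25·353 + 24.73·1018 + 48.35·82 = 47677.23.
Deflator = Nominal/Real × 100 = 70220.88/47677.23 × 100 = 147.284.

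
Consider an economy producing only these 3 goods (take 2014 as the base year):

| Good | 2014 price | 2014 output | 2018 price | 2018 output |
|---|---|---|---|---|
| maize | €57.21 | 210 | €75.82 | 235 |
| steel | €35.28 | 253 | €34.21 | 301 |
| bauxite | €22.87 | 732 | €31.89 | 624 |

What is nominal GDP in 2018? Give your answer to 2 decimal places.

€48014.27

Nominal GDP 2018 = Σ (p_2018 × q_2018) = 75.82·235 + 34.21·301 + 31.89·624 = 48014.27.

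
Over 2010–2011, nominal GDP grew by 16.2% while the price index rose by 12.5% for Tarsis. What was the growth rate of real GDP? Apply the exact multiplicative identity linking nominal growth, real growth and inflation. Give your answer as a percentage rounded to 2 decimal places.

3.29%

(1 + g_nom) = (1 + g_real)(1 + π), so g_real = 1.1620 / 1.1250 − 1 = 0.03289.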